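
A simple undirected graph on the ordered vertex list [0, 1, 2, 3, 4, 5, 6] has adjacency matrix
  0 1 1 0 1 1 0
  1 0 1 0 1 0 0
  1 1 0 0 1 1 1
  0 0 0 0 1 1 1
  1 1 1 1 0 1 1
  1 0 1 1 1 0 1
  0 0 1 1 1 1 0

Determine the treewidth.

A width-3 tree decomposition is:
Bags: B1 = {0, 2, 4, 5}  B2 = {2, 4, 5, 6}  B3 = {0, 1, 2, 4}  B4 = {3, 4, 5, 6}
Tree: B1–B2, B1–B3, B2–B4
Each bag holds 4 vertices, so the decomposition has width 3, which upper-bounds the treewidth. On the other hand G contains the 4-clique {0, 1, 2, 4}. A clique must lie in a single bag of any decomposition, so no decomposition can have width below 3. The upper and lower bounds meet at 3, so that is the treewidth.

3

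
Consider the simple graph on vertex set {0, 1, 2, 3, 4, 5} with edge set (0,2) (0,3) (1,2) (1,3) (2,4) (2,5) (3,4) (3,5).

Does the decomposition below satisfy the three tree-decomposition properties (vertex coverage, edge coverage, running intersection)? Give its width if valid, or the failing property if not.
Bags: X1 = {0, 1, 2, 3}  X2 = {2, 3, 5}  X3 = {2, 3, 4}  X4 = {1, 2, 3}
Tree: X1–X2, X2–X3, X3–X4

A tree decomposition must satisfy three properties: every vertex lies in some bag; for every edge, both endpoints lie together in some bag; and for every vertex, the bags containing it form a connected subtree. Here bags containing vertex 1 are not connected in the tree, so the decomposition is invalid.

No — bags containing vertex 1 are not connected in the tree.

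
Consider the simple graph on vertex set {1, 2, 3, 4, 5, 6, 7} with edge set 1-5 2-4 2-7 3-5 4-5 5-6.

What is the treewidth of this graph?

A width-1 tree decomposition is:
Bags: B1 = {2, 4}  B2 = {4, 5}  B3 = {2, 7}  B4 = {3, 5}  B5 = {5, 6}  B6 = {1, 5}
Tree: B1–B2, B1–B3, B2–B4, B2–B5, B4–B6
Each bag holds 2 vertices, so the decomposition has width 1, which upper-bounds the treewidth. Since G has at least one edge (e.g. 2–4), it is not an edgeless graph, so tw(G) ≥ 1. Hence tw(G) = 1 exactly.

1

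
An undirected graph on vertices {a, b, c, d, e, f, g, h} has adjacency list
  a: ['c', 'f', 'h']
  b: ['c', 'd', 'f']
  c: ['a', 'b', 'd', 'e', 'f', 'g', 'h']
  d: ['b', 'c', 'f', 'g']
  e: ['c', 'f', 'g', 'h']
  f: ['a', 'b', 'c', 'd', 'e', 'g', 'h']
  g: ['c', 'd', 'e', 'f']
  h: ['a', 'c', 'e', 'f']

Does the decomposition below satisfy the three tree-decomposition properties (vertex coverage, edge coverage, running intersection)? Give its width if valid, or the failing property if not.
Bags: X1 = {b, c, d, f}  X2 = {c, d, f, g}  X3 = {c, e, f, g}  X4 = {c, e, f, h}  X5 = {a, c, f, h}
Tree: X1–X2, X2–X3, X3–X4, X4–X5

Checking the three conditions: (i) the bags cover all of {a, b, c, d, e, f, g, h}; (ii) for each edge, some bag contains both endpoints; (iii) the bags containing any fixed vertex form a subtree. All hold, so the decomposition is valid with width 4 − 1 = 3.

Yes; width 3.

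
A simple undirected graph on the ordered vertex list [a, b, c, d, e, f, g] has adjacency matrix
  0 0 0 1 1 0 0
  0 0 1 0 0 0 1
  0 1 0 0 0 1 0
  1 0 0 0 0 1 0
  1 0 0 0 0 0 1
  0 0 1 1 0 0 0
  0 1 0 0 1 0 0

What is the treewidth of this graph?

2

A width-2 tree decomposition is:
Bags: B1 = {a, e, g}  B2 = {a, b, g}  B3 = {a, b, c}  B4 = {a, c, f}  B5 = {a, d, f}
Tree: B1–B2, B2–B3, B3–B4, B4–B5
Every bag has size at most 3, so the width is 3 − 1 = 2 and tw(G) ≤ 2. The edges a–e–g–b–c–f–d–a form a cycle, so G is not a tree and its treewidth is at least 2. Hence tw(G) = 2 exactly.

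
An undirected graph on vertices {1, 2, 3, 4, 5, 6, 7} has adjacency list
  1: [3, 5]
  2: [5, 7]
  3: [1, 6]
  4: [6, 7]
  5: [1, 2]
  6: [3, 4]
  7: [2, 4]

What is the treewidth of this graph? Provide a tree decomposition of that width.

Treewidth 2.
One optimal decomposition is:
Bags: B1 = {1, 3, 5}  B2 = {2, 3, 5}  B3 = {2, 3, 7}  B4 = {3, 4, 7}  B5 = {3, 4, 6}
Tree: B1–B2, B2–B3, B3–B4, B4–B5

Every bag has size at most 3, so the width is 3 − 1 = 2 and tw(G) ≤ 2. For the lower bound, G contains the cycle 3–1–5–2–7–4–6–3, so G is not a forest; only forests have treewidth ≤ 1, hence tw(G) ≥ 2. Therefore the treewidth is 2.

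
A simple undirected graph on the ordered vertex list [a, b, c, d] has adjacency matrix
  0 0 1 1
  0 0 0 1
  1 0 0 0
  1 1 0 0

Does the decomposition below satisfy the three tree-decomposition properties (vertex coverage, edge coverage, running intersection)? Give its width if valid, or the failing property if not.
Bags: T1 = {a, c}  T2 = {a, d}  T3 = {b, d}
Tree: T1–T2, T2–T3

Checking the three conditions: (i) the bags cover all of {a, b, c, d}; (ii) for each edge, some bag contains both endpoints; (iii) the bags containing any fixed vertex form a subtree. All hold, so the decomposition is valid with width 2 − 1 = 1.

Yes; width 1.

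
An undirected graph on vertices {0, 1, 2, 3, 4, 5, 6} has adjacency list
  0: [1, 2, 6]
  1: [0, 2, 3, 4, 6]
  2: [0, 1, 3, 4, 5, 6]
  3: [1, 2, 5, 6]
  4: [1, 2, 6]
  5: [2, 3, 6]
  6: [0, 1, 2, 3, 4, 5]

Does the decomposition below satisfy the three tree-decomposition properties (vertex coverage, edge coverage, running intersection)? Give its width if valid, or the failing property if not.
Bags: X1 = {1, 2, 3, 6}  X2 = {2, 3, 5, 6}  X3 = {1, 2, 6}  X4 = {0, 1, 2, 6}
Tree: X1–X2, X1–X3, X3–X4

No — vertex 4 appears in no bag.

A tree decomposition must satisfy three properties: every vertex lies in some bag; for every edge, both endpoints lie together in some bag; and for every vertex, the bags containing it form a connected subtree. Here vertex 4 appears in no bag, so the decomposition is invalid.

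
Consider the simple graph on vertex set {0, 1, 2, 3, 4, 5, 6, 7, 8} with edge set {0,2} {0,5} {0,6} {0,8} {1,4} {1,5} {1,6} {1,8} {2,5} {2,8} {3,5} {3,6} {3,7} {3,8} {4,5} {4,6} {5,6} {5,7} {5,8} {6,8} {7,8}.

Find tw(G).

A width-3 tree decomposition is:
Bags: B1 = {3, 5, 6, 8}  B2 = {0, 5, 6, 8}  B3 = {1, 5, 6, 8}  B4 = {1, 4, 5, 6}  B5 = {0, 2, 5, 8}  B6 = {3, 5, 7, 8}
Tree: B1–B2, B1–B3, B3–B4, B2–B5, B1–B6
Every bag has size at most 4, so the width is 4 − 1 = 3 and tw(G) ≤ 3. For the lower bound, the 4 vertices {0, 2, 5, 8} are pairwise adjacent, and any tree decomposition puts a clique entirely inside one bag — forcing width ≥ 3. Hence tw(G) = 3 exactly.

3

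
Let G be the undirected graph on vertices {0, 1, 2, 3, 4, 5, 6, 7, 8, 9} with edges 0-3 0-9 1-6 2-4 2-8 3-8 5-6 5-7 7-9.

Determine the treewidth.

1

A width-1 tree decomposition is:
Bags: B1 = {1, 6}  B2 = {5, 6}  B3 = {5, 7}  B4 = {7, 9}  B5 = {0, 9}  B6 = {0, 3}  B7 = {3, 8}  B8 = {2, 8}  B9 = {2, 4}
Tree: B1–B2, B2–B3, B3–B4, B4–B5, B5–B6, B6–B7, B7–B8, B8–B9
Every bag has size at most 2, so the width is 2 − 1 = 1 and tw(G) ≤ 1. Any graph with an edge has treewidth ≥ 1, and G has the edge 1–6. Therefore the treewidth is 1.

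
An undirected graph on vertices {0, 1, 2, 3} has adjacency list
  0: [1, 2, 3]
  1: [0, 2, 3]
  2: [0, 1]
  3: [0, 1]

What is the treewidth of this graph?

A width-2 tree decomposition is:
Bags: B1 = {0, 1, 3}  B2 = {0, 1, 2}
Tree: B1–B2
The largest bag has 3 vertices, giving width 2; this decomposition certifies tw(G) ≤ 2. Conversely, {0, 1, 2} is a clique of size 3, and the vertices of any clique must share a bag in every tree decomposition; so some bag has ≥ 3 vertices and tw(G) ≥ 2. The upper and lower bounds meet at 2, so that is the treewidth.

2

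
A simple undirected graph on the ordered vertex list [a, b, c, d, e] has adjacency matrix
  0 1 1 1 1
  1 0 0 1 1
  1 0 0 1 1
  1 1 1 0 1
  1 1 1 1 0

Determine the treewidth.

3

A width-3 tree decomposition is:
Bags: B1 = {a, c, d, e}  B2 = {a, b, d, e}
Tree: B1–B2
Each bag holds 4 vertices, so the decomposition has width 3, which upper-bounds the treewidth. For the lower bound, the 4 vertices {a, c, d, e} are pairwise adjacent, and any tree decomposition puts a clique entirely inside one bag — forcing width ≥ 3. Therefore the treewidth is 3.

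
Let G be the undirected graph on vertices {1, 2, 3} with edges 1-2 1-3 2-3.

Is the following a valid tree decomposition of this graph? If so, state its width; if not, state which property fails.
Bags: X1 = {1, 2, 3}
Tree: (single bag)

Vertex coverage: the bags together contain {1, 2, 3}, the full vertex set. Edge coverage: each edge of G has both endpoints in at least one bag. Running intersection: for every vertex, the bags containing it form a connected subtree. All three properties hold, so this is a valid tree decomposition of width max|bag| − 1 = 2, and hence tw(G) ≤ 2.

Yes; width 2.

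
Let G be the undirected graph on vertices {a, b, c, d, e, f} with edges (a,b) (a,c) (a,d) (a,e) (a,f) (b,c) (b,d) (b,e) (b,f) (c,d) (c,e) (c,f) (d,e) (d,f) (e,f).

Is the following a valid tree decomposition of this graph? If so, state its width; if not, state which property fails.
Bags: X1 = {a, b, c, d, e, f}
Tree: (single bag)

Every vertex of G appears in some bag (union = {a, b, c, d, e, f}); every edge is covered by a bag; and for each vertex v the set of bags containing v is connected in the bag tree. The decomposition is therefore valid. The largest bag has 6 vertices, so the width is 5.

Yes; width 5.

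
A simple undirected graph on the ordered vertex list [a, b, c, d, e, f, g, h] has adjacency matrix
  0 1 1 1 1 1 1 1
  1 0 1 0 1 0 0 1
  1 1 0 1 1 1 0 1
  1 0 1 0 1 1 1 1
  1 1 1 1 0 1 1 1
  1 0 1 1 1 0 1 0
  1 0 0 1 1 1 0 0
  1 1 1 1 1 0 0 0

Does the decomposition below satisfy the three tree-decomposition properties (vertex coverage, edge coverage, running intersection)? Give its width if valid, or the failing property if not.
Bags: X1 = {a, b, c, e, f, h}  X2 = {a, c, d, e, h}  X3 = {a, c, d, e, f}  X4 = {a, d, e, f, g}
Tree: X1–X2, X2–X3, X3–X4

A tree decomposition must satisfy three properties: every vertex lies in some bag; for every edge, both endpoints lie together in some bag; and for every vertex, the bags containing it form a connected subtree. Here bags containing vertex f are not connected in the tree, so the decomposition is invalid.

No — bags containing vertex f are not connected in the tree.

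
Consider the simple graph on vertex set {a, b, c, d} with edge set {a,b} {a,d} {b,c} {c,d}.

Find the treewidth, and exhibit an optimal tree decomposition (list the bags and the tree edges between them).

Treewidth 2.
One such decomposition:
Bags: B1 = {b, c, d}  B2 = {a, b, d}
Tree: B1–B2

The largest bag has 3 vertices, giving width 2; this decomposition certifies tw(G) ≤ 2. The edges d–c–b–a–d form a cycle, so G is not a tree and its treewidth is at least 2. Combining the bounds, tw(G) = 2.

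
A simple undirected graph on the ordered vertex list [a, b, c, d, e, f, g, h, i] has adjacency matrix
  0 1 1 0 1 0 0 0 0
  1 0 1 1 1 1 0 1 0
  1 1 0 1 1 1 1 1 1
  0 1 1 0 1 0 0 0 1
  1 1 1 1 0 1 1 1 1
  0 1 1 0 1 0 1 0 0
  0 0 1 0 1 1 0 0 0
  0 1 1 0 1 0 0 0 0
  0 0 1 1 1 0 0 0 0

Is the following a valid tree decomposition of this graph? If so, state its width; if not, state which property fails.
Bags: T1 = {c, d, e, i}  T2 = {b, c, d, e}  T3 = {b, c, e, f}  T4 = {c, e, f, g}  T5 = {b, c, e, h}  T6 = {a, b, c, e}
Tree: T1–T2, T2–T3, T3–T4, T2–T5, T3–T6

Yes; width 3.

Every vertex of G appears in some bag (union = {a, b, c, d, e, f, g, h, i}); every edge is covered by a bag; and for each vertex v the set of bags containing v is connected in the bag tree. The decomposition is therefore valid. The largest bag has 4 vertices, so the width is 3.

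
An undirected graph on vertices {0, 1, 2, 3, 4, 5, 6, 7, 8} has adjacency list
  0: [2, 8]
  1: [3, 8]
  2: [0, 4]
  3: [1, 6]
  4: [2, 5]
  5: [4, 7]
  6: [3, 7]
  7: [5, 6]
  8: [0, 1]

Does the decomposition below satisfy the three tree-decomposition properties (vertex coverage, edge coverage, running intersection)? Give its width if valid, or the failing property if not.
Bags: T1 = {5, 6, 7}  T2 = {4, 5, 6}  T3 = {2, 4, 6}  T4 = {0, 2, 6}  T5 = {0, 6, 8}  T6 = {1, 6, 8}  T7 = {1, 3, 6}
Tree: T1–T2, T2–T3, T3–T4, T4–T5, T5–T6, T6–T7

Every vertex of G appears in some bag (union = {0, 1, 2, 3, 4, 5, 6, 7, 8}); every edge is covered by a bag; and for each vertex v the set of bags containing v is connected in the bag tree. The decomposition is therefore valid. The largest bag has 3 vertices, so the width is 2.

Yes; width 2.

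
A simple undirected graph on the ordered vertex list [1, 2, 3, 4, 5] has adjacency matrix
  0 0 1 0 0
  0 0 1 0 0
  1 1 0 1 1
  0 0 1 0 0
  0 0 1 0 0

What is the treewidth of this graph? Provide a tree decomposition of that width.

Treewidth 1.
Bags: B1 = {3, 5}  B2 = {3, 4}  B3 = {2, 3}  B4 = {1, 3}
Tree: B1–B2, B2–B3, B3–B4

Every bag has size at most 2, so the width is 2 − 1 = 1 and tw(G) ≤ 1. Any graph with an edge has treewidth ≥ 1, and G has the edge 3–5. Therefore the treewidth is 1.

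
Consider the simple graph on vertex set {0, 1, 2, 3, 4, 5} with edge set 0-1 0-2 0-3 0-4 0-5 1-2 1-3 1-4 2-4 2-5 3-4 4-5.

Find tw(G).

3

A width-3 tree decomposition is:
Bags: B1 = {0, 2, 4, 5}  B2 = {0, 1, 2, 4}  B3 = {0, 1, 3, 4}
Tree: B1–B2, B2–B3
Every bag has size at most 4, so the width is 4 − 1 = 3 and tw(G) ≤ 3. Conversely, {0, 1, 2, 4} is a clique of size 4, and the vertices of any clique must share a bag in every tree decomposition; so some bag has ≥ 4 vertices and tw(G) ≥ 3. Combining the bounds, tw(G) = 3.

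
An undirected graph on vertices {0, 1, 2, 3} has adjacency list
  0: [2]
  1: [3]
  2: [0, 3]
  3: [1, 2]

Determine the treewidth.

A width-1 tree decomposition is:
Bags: B1 = {1, 3}  B2 = {2, 3}  B3 = {0, 2}
Tree: B1–B2, B2–B3
Each bag holds 2 vertices, so the decomposition has width 1, which upper-bounds the treewidth. Since G has at least one edge (e.g. 1–3), it is not an edgeless graph, so tw(G) ≥ 1. The upper and lower bounds meet at 1, so that is the treewidth.

1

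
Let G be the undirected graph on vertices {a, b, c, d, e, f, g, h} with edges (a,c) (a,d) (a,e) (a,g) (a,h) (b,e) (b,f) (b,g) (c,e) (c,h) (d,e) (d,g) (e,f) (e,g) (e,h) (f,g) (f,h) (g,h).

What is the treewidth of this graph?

3

A width-3 tree decomposition is:
Bags: B1 = {e, f, g, h}  B2 = {b, e, f, g}  B3 = {a, e, g, h}  B4 = {a, c, e, h}  B5 = {a, d, e, g}
Tree: B1–B2, B1–B3, B3–B4, B3–B5
The largest bag has 4 vertices, giving width 3; this decomposition certifies tw(G) ≤ 3. For the lower bound, the 4 vertices {a, d, e, g} are pairwise adjacent, and any tree decomposition puts a clique entirely inside one bag — forcing width ≥ 3. Therefore the treewidth is 3.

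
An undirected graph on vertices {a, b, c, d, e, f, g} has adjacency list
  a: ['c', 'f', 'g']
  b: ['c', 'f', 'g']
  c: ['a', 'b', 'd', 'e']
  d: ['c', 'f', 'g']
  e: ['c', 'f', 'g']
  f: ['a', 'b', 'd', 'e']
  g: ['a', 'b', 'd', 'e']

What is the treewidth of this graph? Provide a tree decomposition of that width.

Treewidth 3.
One optimal decomposition is:
Bags: B1 = {b, c, f, g}  B2 = {a, c, f, g}  B3 = {c, e, f, g}  B4 = {c, d, f, g}
Tree: B1–B2, B2–B3, B3–B4

Every bag has size at most 4, so the width is 4 − 1 = 3 and tw(G) ≤ 3. For the lower bound: the 4 vertex sets {b,g}, {a,f}, {c}, {e} are disjoint, each induces a connected subgraph, and every pair is joined by at least one edge of G. Contracting each set to a single vertex therefore yields K_{4} as a minor, and since treewidth is minor-monotone, tw(G) ≥ tw(K_{4}) = 3. Therefore the treewidth is 3.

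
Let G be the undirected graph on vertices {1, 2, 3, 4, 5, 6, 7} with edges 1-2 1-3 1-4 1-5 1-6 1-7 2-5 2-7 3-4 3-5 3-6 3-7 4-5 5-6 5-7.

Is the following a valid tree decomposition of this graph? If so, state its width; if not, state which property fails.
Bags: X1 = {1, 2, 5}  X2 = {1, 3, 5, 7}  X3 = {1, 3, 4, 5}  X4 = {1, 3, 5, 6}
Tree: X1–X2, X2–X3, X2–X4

No — edge (7,2) lies in no bag.

A tree decomposition must satisfy three properties: every vertex lies in some bag; for every edge, both endpoints lie together in some bag; and for every vertex, the bags containing it form a connected subtree. Here edge (7,2) lies in no bag, so the decomposition is invalid.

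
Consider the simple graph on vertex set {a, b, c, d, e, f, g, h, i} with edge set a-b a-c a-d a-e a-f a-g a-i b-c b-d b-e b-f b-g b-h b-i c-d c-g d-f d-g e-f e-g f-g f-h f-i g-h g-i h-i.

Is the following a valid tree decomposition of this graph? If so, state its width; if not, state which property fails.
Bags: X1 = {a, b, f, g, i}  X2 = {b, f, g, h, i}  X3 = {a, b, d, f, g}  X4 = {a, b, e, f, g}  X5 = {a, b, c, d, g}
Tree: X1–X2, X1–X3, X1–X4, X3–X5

Yes; width 4.

Vertex coverage: the bags together contain {a, b, c, d, e, f, g, h, i}, the full vertex set. Edge coverage: each edge of G has both endpoints in at least one bag. Running intersection: for every vertex, the bags containing it form a connected subtree. All three properties hold, so this is a valid tree decomposition of width max|bag| − 1 = 4, and hence tw(G) ≤ 4.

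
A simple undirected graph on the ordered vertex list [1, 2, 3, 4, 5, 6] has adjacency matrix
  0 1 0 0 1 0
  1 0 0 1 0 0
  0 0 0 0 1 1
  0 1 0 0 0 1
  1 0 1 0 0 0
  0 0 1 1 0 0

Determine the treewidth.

2

A width-2 tree decomposition is:
Bags: B1 = {2, 4, 6}  B2 = {2, 3, 6}  B3 = {2, 3, 5}  B4 = {1, 2, 5}
Tree: B1–B2, B2–B3, B3–B4
The largest bag has 3 vertices, giving width 2; this decomposition certifies tw(G) ≤ 2. The edges 2–4–6–3–5–1–2 form a cycle, so G is not a tree and its treewidth is at least 2. Hence tw(G) = 2 exactly.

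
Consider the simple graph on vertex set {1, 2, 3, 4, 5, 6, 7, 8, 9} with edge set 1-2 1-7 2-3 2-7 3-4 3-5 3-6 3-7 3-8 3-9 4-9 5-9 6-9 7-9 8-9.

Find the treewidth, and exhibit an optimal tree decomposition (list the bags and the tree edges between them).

Treewidth 2.
One such decomposition:
Bags: B1 = {2, 3, 7}  B2 = {3, 7, 9}  B3 = {1, 2, 7}  B4 = {3, 5, 9}  B5 = {3, 4, 9}  B6 = {3, 6, 9}  B7 = {3, 8, 9}
Tree: B1–B2, B1–B3, B2–B4, B2–B5, B2–B6, B6–B7

Each bag holds 3 vertices, so the decomposition has width 2, which upper-bounds the treewidth. Conversely, {1, 2, 7} is a clique of size 3, and the vertices of any clique must share a bag in every tree decomposition; so some bag has ≥ 3 vertices and tw(G) ≥ 2. Hence tw(G) = 2 exactly.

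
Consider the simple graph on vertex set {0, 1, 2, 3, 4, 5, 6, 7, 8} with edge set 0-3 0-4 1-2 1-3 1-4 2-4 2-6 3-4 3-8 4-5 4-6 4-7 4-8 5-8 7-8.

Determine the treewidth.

A width-2 tree decomposition is:
Bags: B1 = {1, 3, 4}  B2 = {3, 4, 8}  B3 = {0, 3, 4}  B4 = {1, 2, 4}  B5 = {4, 5, 8}  B6 = {4, 7, 8}  B7 = {2, 4, 6}
Tree: B1–B2, B1–B3, B1–B4, B2–B5, B5–B6, B4–B7
The largest bag has 3 vertices, giving width 2; this decomposition certifies tw(G) ≤ 2. Conversely, {1, 2, 4} is a clique of size 3, and the vertices of any clique must share a bag in every tree decomposition; so some bag has ≥ 3 vertices and tw(G) ≥ 2. Hence tw(G) = 2 exactly.

2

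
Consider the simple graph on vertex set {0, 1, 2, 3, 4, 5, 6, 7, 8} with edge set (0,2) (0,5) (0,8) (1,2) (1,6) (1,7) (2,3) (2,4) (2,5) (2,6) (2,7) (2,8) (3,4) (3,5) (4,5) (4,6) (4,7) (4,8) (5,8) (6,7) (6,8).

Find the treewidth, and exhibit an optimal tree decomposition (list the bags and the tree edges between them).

Each bag holds 4 vertices, so the decomposition has width 3, which upper-bounds the treewidth. For the lower bound, the 4 vertices {0, 2, 5, 8} are pairwise adjacent, and any tree decomposition puts a clique entirely inside one bag — forcing width ≥ 3. Combining the bounds, tw(G) = 3.

Treewidth 3.
Bags: B1 = {2, 4, 5, 8}  B2 = {2, 4, 6, 8}  B3 = {2, 4, 6, 7}  B4 = {1, 2, 6, 7}  B5 = {0, 2, 5, 8}  B6 = {2, 3, 4, 5}
Tree: B1–B2, B2–B3, B3–B4, B1–B5, B1–B6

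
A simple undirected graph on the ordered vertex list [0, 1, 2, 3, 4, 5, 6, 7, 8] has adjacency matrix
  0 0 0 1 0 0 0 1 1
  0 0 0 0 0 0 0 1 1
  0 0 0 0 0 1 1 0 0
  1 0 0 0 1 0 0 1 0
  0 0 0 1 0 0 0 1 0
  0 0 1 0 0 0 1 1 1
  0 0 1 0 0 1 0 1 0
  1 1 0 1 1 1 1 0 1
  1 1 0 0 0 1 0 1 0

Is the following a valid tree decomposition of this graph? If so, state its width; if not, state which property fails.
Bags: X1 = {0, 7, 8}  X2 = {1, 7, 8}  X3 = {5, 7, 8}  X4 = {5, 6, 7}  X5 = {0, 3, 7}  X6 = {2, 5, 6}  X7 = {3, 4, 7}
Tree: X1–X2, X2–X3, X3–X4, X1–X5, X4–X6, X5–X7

Every vertex of G appears in some bag (union = {0, 1, 2, 3, 4, 5, 6, 7, 8}); every edge is covered by a bag; and for each vertex v the set of bags containing v is connected in the bag tree. The decomposition is therefore valid. The largest bag has 3 vertices, so the width is 2.

Yes; width 2.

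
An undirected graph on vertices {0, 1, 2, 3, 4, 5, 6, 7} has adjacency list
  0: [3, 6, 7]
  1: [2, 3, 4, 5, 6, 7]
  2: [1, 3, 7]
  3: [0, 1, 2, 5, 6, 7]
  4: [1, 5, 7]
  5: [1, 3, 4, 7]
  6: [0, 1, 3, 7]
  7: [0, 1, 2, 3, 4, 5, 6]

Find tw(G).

3

A width-3 tree decomposition is:
Bags: B1 = {1, 3, 6, 7}  B2 = {1, 3, 5, 7}  B3 = {1, 4, 5, 7}  B4 = {0, 3, 6, 7}  B5 = {1, 2, 3, 7}
Tree: B1–B2, B2–B3, B1–B4, B2–B5
Each bag holds 4 vertices, so the decomposition has width 3, which upper-bounds the treewidth. On the other hand G contains the 4-clique {0, 3, 6, 7}. A clique must lie in a single bag of any decomposition, so no decomposition can have width below 3. Hence tw(G) = 3 exactly.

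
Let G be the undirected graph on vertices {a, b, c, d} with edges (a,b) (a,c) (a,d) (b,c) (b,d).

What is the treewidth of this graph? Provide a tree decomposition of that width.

Each bag holds 3 vertices, so the decomposition has width 2, which upper-bounds the treewidth. For the lower bound, the 3 vertices {a, b, d} are pairwise adjacent, and any tree decomposition puts a clique entirely inside one bag — forcing width ≥ 2. Hence tw(G) = 2 exactly.

Treewidth 2.
Bags: B1 = {a, b, c}  B2 = {a, b, d}
Tree: B1–B2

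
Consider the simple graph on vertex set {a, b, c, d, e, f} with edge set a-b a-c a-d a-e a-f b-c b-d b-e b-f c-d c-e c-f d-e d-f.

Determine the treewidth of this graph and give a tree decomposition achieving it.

Treewidth 4.
One such decomposition:
Bags: B1 = {a, b, c, d, e}  B2 = {a, b, c, d, f}
Tree: B1–B2

Every bag has size at most 5, so the width is 5 − 1 = 4 and tw(G) ≤ 4. Conversely, {a, b, c, d, e} is a clique of size 5, and the vertices of any clique must share a bag in every tree decomposition; so some bag has ≥ 5 vertices and tw(G) ≥ 4. Therefore the treewidth is 4.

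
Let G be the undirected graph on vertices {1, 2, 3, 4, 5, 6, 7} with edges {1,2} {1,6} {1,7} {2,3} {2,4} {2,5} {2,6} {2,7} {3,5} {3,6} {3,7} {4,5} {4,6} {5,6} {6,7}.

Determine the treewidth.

3

A width-3 tree decomposition is:
Bags: B1 = {2, 3, 6, 7}  B2 = {1, 2, 6, 7}  B3 = {2, 3, 5, 6}  B4 = {2, 4, 5, 6}
Tree: B1–B2, B1–B3, B3–B4
Every bag has size at most 4, so the width is 4 − 1 = 3 and tw(G) ≤ 3. On the other hand G contains the 4-clique {1, 2, 6, 7}. A clique must lie in a single bag of any decomposition, so no decomposition can have width below 3. The upper and lower bounds meet at 3, so that is the treewidth.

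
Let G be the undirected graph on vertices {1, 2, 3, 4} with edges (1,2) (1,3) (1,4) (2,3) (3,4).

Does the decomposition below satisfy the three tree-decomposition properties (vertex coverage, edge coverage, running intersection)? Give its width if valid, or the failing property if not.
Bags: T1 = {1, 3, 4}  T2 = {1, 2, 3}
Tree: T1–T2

Checking the three conditions: (i) the bags cover all of {1, 2, 3, 4}; (ii) for each edge, some bag contains both endpoints; (iii) the bags containing any fixed vertex form a subtree. All hold, so the decomposition is valid with width 3 − 1 = 2.

Yes; width 2.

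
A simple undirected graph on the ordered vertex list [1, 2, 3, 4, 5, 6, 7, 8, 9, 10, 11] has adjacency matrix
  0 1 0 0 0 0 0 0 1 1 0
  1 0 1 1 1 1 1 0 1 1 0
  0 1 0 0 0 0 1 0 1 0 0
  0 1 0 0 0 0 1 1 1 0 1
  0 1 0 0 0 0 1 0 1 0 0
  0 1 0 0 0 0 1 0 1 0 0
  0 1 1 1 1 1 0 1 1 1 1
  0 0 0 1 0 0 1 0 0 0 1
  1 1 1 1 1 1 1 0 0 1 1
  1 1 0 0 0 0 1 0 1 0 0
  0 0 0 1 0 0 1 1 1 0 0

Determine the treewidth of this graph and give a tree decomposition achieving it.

Treewidth 3.
One such decomposition:
Bags: B1 = {2, 4, 7, 9}  B2 = {2, 7, 9, 10}  B3 = {4, 7, 9, 11}  B4 = {2, 3, 7, 9}  B5 = {4, 7, 8, 11}  B6 = {1, 2, 9, 10}  B7 = {2, 6, 7, 9}  B8 = {2, 5, 7, 9}
Tree: B1–B2, B1–B3, B2–B4, B3–B5, B2–B6, B1–B7, B7–B8

Each bag holds 4 vertices, so the decomposition has width 3, which upper-bounds the treewidth. For the lower bound, the 4 vertices {1, 2, 9, 10} are pairwise adjacent, and any tree decomposition puts a clique entirely inside one bag — forcing width ≥ 3. The upper and lower bounds meet at 3, so that is the treewidth.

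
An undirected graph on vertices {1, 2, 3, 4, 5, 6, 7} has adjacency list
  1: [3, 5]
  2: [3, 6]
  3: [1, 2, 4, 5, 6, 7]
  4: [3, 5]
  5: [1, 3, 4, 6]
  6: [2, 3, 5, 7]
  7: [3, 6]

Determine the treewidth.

2

A width-2 tree decomposition is:
Bags: B1 = {2, 3, 6}  B2 = {3, 5, 6}  B3 = {3, 6, 7}  B4 = {1, 3, 5}  B5 = {3, 4, 5}
Tree: B1–B2, B1–B3, B2–B4, B2–B5
Every bag has size at most 3, so the width is 3 − 1 = 2 and tw(G) ≤ 2. On the other hand G contains the 3-clique {2, 3, 6}. A clique must lie in a single bag of any decomposition, so no decomposition can have width below 2. Combining the bounds, tw(G) = 2.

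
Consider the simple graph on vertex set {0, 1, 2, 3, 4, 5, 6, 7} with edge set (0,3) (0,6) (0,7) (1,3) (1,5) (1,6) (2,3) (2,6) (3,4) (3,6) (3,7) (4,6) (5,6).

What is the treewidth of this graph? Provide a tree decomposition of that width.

Each bag holds 3 vertices, so the decomposition has width 2, which upper-bounds the treewidth. Conversely, {0, 3, 6} is a clique of size 3, and the vertices of any clique must share a bag in every tree decomposition; so some bag has ≥ 3 vertices and tw(G) ≥ 2. The upper and lower bounds meet at 2, so that is the treewidth.

Treewidth 2.
One such decomposition:
Bags: B1 = {1, 3, 6}  B2 = {2, 3, 6}  B3 = {1, 5, 6}  B4 = {0, 3, 6}  B5 = {0, 3, 7}  B6 = {3, 4, 6}
Tree: B1–B2, B1–B3, B2–B4, B4–B5, B1–B6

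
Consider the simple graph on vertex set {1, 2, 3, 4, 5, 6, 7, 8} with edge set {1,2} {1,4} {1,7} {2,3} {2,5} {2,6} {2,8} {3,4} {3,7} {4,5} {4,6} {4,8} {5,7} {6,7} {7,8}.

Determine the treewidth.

3

A width-3 tree decomposition is:
Bags: B1 = {2, 4, 7, 8}  B2 = {2, 4, 5, 7}  B3 = {2, 3, 4, 7}  B4 = {2, 4, 6, 7}  B5 = {1, 2, 4, 7}
Tree: B1–B2, B2–B3, B3–B4, B4–B5
Each bag holds 4 vertices, so the decomposition has width 3, which upper-bounds the treewidth. For the lower bound: the 4 vertex sets {7,8}, {4,5}, {2}, {3} are disjoint, each induces a connected subgraph, and every pair is joined by at least one edge of G. Contracting each set to a single vertex therefore yields K_{4} as a minor, and since treewidth is minor-monotone, tw(G) ≥ tw(K_{4}) = 3. Therefore the treewidth is 3.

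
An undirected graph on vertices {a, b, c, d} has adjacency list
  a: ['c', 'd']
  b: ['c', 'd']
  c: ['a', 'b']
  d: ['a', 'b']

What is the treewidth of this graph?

2

A width-2 tree decomposition is:
Bags: B1 = {b, c, d}  B2 = {a, c, d}
Tree: B1–B2
Every bag has size at most 3, so the width is 3 − 1 = 2 and tw(G) ≤ 2. For the lower bound, G contains the cycle c–b–d–a–c, so G is not a forest; only forests have treewidth ≤ 1, hence tw(G) ≥ 2. Hence tw(G) = 2 exactly.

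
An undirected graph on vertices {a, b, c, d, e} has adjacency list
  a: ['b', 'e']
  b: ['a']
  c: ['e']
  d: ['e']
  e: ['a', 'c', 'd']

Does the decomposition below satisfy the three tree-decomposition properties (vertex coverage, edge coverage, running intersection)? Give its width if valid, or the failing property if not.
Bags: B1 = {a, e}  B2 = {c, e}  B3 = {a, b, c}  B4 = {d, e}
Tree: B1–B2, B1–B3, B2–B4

A tree decomposition must satisfy three properties: every vertex lies in some bag; for every edge, both endpoints lie together in some bag; and for every vertex, the bags containing it form a connected subtree. Here bags containing vertex c are not connected in the tree, so the decomposition is invalid.

No — bags containing vertex c are not connected in the tree.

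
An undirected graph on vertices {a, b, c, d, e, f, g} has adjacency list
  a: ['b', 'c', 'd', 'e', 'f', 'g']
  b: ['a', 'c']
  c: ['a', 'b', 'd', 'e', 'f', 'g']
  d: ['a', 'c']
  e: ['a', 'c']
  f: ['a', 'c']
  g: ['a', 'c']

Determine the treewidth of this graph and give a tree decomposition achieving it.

Treewidth 2.
One optimal decomposition is:
Bags: B1 = {a, c, e}  B2 = {a, b, c}  B3 = {a, c, f}  B4 = {a, c, d}  B5 = {a, c, g}
Tree: B1–B2, B1–B3, B2–B4, B1–B5

The largest bag has 3 vertices, giving width 2; this decomposition certifies tw(G) ≤ 2. For the lower bound, the 3 vertices {a, c, d} are pairwise adjacent, and any tree decomposition puts a clique entirely inside one bag — forcing width ≥ 2. Combining the bounds, tw(G) = 2.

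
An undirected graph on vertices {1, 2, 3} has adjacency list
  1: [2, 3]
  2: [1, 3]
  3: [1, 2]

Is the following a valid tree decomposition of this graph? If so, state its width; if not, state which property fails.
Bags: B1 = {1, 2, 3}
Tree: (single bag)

Checking the three conditions: (i) the bags cover all of {1, 2, 3}; (ii) for each edge, some bag contains both endpoints; (iii) the bags containing any fixed vertex form a subtree. All hold, so the decomposition is valid with width 3 − 1 = 2.

Yes; width 2.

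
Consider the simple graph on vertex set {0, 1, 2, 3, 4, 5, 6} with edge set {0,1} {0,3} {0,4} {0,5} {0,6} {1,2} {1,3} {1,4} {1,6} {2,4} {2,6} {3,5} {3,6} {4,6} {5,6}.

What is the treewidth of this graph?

A width-3 tree decomposition is:
Bags: B1 = {0, 3, 5, 6}  B2 = {0, 1, 3, 6}  B3 = {0, 1, 4, 6}  B4 = {1, 2, 4, 6}
Tree: B1–B2, B2–B3, B3–B4
The largest bag has 4 vertices, giving width 3; this decomposition certifies tw(G) ≤ 3. For the lower bound, the 4 vertices {0, 1, 3, 6} are pairwise adjacent, and any tree decomposition puts a clique entirely inside one bag — forcing width ≥ 3. Therefore the treewidth is 3.

3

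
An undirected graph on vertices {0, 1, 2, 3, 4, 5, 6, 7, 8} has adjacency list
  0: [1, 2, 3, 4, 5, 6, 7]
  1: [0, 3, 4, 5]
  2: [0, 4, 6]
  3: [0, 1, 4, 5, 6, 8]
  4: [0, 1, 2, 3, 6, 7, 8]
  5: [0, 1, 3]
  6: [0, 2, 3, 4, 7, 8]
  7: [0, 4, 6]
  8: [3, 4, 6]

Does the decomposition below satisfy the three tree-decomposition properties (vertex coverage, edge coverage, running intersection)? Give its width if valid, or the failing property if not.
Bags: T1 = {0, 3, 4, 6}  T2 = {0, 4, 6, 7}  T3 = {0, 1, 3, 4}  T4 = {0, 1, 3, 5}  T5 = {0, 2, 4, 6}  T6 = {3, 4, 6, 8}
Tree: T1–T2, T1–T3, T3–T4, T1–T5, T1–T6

Yes; width 3.

Vertex coverage: the bags together contain {0, 1, 2, 3, 4, 5, 6, 7, 8}, the full vertex set. Edge coverage: each edge of G has both endpoints in at least one bag. Running intersection: for every vertex, the bags containing it form a connected subtree. All three properties hold, so this is a valid tree decomposition of width max|bag| − 1 = 3, and hence tw(G) ≤ 3.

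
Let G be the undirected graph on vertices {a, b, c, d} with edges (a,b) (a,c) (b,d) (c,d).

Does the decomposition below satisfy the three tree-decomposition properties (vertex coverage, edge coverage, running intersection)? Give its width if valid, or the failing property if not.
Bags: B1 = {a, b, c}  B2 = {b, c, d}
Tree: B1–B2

Checking the three conditions: (i) the bags cover all of {a, b, c, d}; (ii) for each edge, some bag contains both endpoints; (iii) the bags containing any fixed vertex form a subtree. All hold, so the decomposition is valid with width 3 − 1 = 2.

Yes; width 2.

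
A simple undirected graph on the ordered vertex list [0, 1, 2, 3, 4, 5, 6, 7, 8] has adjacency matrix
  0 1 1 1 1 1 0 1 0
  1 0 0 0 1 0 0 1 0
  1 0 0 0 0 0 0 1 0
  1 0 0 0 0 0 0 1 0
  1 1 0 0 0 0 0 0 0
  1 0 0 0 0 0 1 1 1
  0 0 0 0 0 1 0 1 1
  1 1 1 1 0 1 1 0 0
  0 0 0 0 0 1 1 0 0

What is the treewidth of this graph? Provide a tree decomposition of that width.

Treewidth 2.
One optimal decomposition is:
Bags: B1 = {0, 2, 7}  B2 = {0, 5, 7}  B3 = {0, 3, 7}  B4 = {0, 1, 7}  B5 = {5, 6, 7}  B6 = {5, 6, 8}  B7 = {0, 1, 4}
Tree: B1–B2, B1–B3, B2–B4, B2–B5, B5–B6, B4–B7

Each bag holds 3 vertices, so the decomposition has width 2, which upper-bounds the treewidth. Conversely, {0, 1, 4} is a clique of size 3, and the vertices of any clique must share a bag in every tree decomposition; so some bag has ≥ 3 vertices and tw(G) ≥ 2. Combining the bounds, tw(G) = 2.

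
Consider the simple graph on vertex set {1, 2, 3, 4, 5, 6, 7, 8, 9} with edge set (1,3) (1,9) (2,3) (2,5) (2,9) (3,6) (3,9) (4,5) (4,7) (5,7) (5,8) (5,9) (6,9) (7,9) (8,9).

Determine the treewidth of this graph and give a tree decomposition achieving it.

The largest bag has 3 vertices, giving width 2; this decomposition certifies tw(G) ≤ 2. For the lower bound, the 3 vertices {5, 8, 9} are pairwise adjacent, and any tree decomposition puts a clique entirely inside one bag — forcing width ≥ 2. Hence tw(G) = 2 exactly.

Treewidth 2.
Bags: B1 = {2, 5, 9}  B2 = {2, 3, 9}  B3 = {3, 6, 9}  B4 = {5, 8, 9}  B5 = {1, 3, 9}  B6 = {5, 7, 9}  B7 = {4, 5, 7}
Tree: B1–B2, B2–B3, B1–B4, B2–B5, B1–B6, B6–B7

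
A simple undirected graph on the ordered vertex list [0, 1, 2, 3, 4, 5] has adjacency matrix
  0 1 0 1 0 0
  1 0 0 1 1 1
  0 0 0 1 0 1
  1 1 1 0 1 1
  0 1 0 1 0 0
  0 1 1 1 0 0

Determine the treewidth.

2

A width-2 tree decomposition is:
Bags: B1 = {1, 3, 4}  B2 = {1, 3, 5}  B3 = {0, 1, 3}  B4 = {2, 3, 5}
Tree: B1–B2, B2–B3, B2–B4
Every bag has size at most 3, so the width is 3 − 1 = 2 and tw(G) ≤ 2. For the lower bound, the 3 vertices {0, 1, 3} are pairwise adjacent, and any tree decomposition puts a clique entirely inside one bag — forcing width ≥ 2. Therefore the treewidth is 2.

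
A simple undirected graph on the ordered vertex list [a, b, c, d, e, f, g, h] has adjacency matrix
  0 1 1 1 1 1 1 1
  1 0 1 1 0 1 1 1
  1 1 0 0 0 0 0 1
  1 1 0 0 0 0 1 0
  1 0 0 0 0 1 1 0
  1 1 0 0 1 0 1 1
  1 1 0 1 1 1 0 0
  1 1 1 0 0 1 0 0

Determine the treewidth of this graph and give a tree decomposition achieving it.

Every bag has size at most 4, so the width is 4 − 1 = 3 and tw(G) ≤ 3. Conversely, {a, e, f, g} is a clique of size 4, and the vertices of any clique must share a bag in every tree decomposition; so some bag has ≥ 4 vertices and tw(G) ≥ 3. Combining the bounds, tw(G) = 3.

Treewidth 3.
One optimal decomposition is:
Bags: B1 = {a, b, d, g}  B2 = {a, b, f, g}  B3 = {a, b, f, h}  B4 = {a, e, f, g}  B5 = {a, b, c, h}
Tree: B1–B2, B2–B3, B2–B4, B3–B5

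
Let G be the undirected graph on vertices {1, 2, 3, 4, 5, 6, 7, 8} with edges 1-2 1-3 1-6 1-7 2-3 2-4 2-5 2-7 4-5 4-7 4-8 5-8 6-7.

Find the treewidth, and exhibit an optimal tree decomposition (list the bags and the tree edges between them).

Every bag has size at most 3, so the width is 3 − 1 = 2 and tw(G) ≤ 2. Conversely, {4, 5, 8} is a clique of size 3, and the vertices of any clique must share a bag in every tree decomposition; so some bag has ≥ 3 vertices and tw(G) ≥ 2. Hence tw(G) = 2 exactly.

Treewidth 2.
One such decomposition:
Bags: B1 = {1, 6, 7}  B2 = {1, 2, 7}  B3 = {1, 2, 3}  B4 = {2, 4, 7}  B5 = {2, 4, 5}  B6 = {4, 5, 8}
Tree: B1–B2, B2–B3, B2–B4, B4–B5, B5–B6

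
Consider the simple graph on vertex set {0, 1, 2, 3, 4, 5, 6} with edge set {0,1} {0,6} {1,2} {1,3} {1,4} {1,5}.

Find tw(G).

1

A width-1 tree decomposition is:
Bags: B1 = {1, 5}  B2 = {0, 1}  B3 = {1, 4}  B4 = {1, 3}  B5 = {0, 6}  B6 = {1, 2}
Tree: B1–B2, B1–B3, B2–B4, B2–B5, B4–B6
The largest bag has 2 vertices, giving width 1; this decomposition certifies tw(G) ≤ 1. Since G has at least one edge (e.g. 5–1), it is not an edgeless graph, so tw(G) ≥ 1. Hence tw(G) = 1 exactly.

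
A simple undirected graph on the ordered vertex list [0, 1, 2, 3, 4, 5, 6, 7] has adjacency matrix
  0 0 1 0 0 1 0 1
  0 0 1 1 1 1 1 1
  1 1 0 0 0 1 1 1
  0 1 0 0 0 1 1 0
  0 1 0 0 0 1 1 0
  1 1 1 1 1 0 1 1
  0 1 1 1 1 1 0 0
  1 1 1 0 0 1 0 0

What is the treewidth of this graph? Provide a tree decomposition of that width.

Treewidth 3.
One such decomposition:
Bags: B1 = {1, 2, 5, 6}  B2 = {1, 2, 5, 7}  B3 = {1, 3, 5, 6}  B4 = {1, 4, 5, 6}  B5 = {0, 2, 5, 7}
Tree: B1–B2, B1–B3, B3–B4, B2–B5

Every bag has size at most 4, so the width is 4 − 1 = 3 and tw(G) ≤ 3. Conversely, {0, 2, 5, 7} is a clique of size 4, and the vertices of any clique must share a bag in every tree decomposition; so some bag has ≥ 4 vertices and tw(G) ≥ 3. Hence tw(G) = 3 exactly.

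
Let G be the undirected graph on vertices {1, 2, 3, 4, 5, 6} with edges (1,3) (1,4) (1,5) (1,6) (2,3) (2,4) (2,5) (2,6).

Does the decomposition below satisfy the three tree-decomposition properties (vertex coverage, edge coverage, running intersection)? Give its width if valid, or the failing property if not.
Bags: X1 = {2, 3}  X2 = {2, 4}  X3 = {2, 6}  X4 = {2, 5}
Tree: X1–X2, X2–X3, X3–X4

A tree decomposition must satisfy three properties: every vertex lies in some bag; for every edge, both endpoints lie together in some bag; and for every vertex, the bags containing it form a connected subtree. Here vertex 1 appears in no bag, so the decomposition is invalid.

No — vertex 1 appears in no bag.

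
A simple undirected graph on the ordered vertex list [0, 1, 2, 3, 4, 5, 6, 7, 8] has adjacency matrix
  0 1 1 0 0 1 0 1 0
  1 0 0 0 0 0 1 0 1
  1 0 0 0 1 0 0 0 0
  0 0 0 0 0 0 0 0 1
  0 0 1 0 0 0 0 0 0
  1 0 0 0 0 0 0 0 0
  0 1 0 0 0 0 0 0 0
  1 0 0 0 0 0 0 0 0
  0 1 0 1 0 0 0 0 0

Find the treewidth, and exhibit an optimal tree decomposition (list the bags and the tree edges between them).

The largest bag has 2 vertices, giving width 1; this decomposition certifies tw(G) ≤ 1. Any graph with an edge has treewidth ≥ 1, and G has the edge 1–0. Hence tw(G) = 1 exactly.

Treewidth 1.
One optimal decomposition is:
Bags: B1 = {0, 1}  B2 = {1, 8}  B3 = {3, 8}  B4 = {0, 7}  B5 = {0, 2}  B6 = {0, 5}  B7 = {2, 4}  B8 = {1, 6}
Tree: B1–B2, B2–B3, B1–B4, B1–B5, B4–B6, B5–B7, B2–B8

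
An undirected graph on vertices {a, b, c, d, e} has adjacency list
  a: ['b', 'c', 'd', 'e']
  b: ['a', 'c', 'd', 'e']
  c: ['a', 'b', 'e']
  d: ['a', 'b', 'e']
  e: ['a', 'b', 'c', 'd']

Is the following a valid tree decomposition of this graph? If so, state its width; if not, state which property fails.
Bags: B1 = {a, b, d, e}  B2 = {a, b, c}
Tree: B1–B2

A tree decomposition must satisfy three properties: every vertex lies in some bag; for every edge, both endpoints lie together in some bag; and for every vertex, the bags containing it form a connected subtree. Here edge (e,c) lies in no bag, so the decomposition is invalid.

No — edge (e,c) lies in no bag.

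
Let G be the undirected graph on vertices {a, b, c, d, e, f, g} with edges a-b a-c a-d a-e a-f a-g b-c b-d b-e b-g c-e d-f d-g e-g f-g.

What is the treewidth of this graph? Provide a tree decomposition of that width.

Every bag has size at most 4, so the width is 4 − 1 = 3 and tw(G) ≤ 3. For the lower bound, the 4 vertices {a, d, f, g} are pairwise adjacent, and any tree decomposition puts a clique entirely inside one bag — forcing width ≥ 3. The upper and lower bounds meet at 3, so that is the treewidth.

Treewidth 3.
One optimal decomposition is:
Bags: B1 = {a, b, e, g}  B2 = {a, b, c, e}  B3 = {a, b, d, g}  B4 = {a, d, f, g}
Tree: B1–B2, B1–B3, B3–B4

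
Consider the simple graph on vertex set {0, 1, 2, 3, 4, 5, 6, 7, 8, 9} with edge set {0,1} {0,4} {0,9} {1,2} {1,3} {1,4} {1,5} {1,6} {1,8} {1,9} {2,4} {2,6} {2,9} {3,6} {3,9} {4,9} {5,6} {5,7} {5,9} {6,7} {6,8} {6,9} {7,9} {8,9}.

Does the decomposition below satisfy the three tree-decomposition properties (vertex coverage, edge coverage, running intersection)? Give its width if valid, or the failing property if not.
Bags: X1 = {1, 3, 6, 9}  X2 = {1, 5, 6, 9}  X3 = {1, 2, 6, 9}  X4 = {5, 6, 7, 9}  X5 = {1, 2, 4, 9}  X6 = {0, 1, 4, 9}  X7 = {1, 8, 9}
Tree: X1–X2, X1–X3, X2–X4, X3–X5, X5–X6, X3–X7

No — edge (6,8) lies in no bag.

A tree decomposition must satisfy three properties: every vertex lies in some bag; for every edge, both endpoints lie together in some bag; and for every vertex, the bags containing it form a connected subtree. Here edge (6,8) lies in no bag, so the decomposition is invalid.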